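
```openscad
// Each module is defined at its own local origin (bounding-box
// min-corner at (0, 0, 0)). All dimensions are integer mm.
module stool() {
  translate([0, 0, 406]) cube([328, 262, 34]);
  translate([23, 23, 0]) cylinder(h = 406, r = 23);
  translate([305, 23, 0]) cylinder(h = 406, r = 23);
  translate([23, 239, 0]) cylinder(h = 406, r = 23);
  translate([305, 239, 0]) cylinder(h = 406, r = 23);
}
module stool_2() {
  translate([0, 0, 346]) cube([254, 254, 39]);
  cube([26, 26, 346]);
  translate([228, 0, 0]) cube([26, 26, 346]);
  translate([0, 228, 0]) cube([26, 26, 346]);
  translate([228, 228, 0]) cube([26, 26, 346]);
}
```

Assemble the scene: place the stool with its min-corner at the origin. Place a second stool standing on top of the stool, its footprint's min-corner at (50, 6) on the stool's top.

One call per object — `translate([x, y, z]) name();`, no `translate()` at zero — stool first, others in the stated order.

stool();
translate([50, 6, 440]) stool_2();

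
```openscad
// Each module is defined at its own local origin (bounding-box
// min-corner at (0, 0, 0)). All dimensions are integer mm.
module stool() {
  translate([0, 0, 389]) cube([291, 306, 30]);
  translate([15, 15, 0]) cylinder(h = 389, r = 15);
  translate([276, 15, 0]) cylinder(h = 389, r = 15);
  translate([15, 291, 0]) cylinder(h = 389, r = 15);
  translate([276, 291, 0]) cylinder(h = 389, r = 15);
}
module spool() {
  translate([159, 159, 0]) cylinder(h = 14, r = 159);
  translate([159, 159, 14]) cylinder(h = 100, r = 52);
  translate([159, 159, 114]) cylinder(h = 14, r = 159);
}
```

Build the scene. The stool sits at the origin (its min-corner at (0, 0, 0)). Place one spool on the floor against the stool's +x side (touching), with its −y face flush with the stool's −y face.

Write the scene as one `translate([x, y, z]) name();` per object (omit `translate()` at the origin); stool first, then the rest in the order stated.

stool();
translate([291, 0, 0]) spool();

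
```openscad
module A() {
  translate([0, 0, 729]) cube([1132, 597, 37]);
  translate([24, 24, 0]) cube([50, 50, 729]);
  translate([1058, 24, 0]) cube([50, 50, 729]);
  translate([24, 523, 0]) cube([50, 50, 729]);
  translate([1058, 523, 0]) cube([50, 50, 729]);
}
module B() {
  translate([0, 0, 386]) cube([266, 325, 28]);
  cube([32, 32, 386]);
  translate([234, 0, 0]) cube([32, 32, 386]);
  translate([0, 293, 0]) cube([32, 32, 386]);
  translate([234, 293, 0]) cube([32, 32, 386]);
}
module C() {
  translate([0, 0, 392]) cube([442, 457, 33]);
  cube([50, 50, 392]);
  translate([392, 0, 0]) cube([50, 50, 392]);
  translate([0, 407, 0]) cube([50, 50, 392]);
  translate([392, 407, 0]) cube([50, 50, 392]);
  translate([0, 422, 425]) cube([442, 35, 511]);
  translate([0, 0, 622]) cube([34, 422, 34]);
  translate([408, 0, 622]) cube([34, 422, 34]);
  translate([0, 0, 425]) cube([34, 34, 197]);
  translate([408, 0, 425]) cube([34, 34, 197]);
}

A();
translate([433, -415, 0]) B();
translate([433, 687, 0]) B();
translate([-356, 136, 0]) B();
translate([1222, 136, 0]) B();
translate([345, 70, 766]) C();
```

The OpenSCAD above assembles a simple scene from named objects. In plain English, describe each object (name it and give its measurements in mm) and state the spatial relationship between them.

A is a table with a 1132×597 mm rectangular top, 37 mm thick, top surface at z = 766 mm, supported by four 50×50 mm square legs, each inset 24 mm from the nearest pair of top edges, running from the floor.

B is a four-legged stool. The seat is a 266×325×28 mm slab whose top surface is at z = 414 mm; four square legs, each 32×32 mm in cross-section, run from the floor (z = 0) to the underside of the seat, each flush with a corner of the seat.

C is a chair: 442×457 mm seat, 33 mm thick, top at z = 425 mm, on four 50 mm square corner legs flush with the seat edges. A 35 mm thick backrest slab spans the full seat width, extending 511 mm above the seat top, its back face flush with the seat's +y edge. Two armrests of 34×34 mm section run along each side from the seat's front edge to the front of the backrest, top faces 231 mm above the seat top and outer faces flush with the seat's x-edges; a 34×34 mm post under the front of each armrest stands on the seat at the front corner.

Four stools sit around the table at the −y, +y, −x, +x sides. The chair is on top of the table, centred.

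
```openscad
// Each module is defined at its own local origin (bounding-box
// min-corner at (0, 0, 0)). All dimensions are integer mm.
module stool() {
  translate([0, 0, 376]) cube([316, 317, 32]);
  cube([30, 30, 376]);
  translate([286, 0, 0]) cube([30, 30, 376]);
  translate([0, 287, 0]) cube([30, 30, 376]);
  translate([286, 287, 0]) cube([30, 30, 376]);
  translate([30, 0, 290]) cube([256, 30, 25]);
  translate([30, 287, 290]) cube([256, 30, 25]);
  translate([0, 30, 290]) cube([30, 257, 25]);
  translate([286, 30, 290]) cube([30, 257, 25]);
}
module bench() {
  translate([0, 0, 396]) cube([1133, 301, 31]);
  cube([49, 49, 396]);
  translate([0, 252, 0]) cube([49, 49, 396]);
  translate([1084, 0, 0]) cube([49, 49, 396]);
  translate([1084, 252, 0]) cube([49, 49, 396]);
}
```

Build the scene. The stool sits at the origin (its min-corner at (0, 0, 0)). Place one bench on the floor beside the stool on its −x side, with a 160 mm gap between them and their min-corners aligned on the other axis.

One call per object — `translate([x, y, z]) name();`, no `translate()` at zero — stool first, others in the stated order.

stool();
translate([-1293, 0, 0]) bench();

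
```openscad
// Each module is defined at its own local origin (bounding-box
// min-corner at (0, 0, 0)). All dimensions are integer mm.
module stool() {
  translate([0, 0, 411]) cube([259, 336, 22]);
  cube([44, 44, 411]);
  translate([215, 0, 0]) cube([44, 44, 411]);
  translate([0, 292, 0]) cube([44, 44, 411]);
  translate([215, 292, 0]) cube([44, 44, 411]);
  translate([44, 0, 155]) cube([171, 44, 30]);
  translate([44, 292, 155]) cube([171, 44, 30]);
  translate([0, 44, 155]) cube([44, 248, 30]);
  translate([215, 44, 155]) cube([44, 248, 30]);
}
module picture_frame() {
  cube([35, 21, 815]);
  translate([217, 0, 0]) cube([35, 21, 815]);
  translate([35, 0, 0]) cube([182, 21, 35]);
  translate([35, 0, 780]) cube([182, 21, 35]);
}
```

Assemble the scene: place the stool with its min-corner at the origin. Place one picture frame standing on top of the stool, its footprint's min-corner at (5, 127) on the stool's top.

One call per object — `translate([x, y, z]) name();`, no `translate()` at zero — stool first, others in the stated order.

stool();
translate([5, 127, 433]) picture_frame();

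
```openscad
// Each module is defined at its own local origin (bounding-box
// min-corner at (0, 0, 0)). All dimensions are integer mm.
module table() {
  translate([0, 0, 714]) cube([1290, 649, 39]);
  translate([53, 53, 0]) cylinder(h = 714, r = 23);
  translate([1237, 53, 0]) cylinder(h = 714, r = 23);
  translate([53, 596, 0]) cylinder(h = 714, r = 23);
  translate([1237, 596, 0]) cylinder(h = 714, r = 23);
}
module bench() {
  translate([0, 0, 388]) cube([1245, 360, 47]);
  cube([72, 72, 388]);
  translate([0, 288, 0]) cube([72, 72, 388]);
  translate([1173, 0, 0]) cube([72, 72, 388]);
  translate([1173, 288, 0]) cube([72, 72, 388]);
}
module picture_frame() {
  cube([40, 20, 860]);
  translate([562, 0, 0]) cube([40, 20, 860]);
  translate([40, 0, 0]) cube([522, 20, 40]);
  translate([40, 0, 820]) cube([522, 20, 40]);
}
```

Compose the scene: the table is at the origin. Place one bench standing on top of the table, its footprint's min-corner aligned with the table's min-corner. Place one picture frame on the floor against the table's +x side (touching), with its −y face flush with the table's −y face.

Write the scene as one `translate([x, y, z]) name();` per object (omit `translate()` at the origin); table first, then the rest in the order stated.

table();
translate([0, 0, 753]) bench();
translate([1290, 0, 0]) picture_frame();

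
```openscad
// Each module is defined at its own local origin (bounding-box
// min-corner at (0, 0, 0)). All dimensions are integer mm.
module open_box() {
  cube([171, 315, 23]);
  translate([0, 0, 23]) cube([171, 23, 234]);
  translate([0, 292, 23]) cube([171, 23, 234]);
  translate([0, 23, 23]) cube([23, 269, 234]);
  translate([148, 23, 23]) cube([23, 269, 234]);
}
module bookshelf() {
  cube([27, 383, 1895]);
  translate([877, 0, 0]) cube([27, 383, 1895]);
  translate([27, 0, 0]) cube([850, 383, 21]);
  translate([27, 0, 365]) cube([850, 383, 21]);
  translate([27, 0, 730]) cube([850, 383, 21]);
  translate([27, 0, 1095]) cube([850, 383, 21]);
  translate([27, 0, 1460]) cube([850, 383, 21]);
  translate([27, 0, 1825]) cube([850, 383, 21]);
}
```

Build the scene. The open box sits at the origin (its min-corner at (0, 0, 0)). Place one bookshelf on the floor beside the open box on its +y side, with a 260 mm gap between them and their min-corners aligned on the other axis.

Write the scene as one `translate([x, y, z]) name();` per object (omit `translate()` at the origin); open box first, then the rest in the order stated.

open_box();
translate([0, 575, 0]) bookshelf();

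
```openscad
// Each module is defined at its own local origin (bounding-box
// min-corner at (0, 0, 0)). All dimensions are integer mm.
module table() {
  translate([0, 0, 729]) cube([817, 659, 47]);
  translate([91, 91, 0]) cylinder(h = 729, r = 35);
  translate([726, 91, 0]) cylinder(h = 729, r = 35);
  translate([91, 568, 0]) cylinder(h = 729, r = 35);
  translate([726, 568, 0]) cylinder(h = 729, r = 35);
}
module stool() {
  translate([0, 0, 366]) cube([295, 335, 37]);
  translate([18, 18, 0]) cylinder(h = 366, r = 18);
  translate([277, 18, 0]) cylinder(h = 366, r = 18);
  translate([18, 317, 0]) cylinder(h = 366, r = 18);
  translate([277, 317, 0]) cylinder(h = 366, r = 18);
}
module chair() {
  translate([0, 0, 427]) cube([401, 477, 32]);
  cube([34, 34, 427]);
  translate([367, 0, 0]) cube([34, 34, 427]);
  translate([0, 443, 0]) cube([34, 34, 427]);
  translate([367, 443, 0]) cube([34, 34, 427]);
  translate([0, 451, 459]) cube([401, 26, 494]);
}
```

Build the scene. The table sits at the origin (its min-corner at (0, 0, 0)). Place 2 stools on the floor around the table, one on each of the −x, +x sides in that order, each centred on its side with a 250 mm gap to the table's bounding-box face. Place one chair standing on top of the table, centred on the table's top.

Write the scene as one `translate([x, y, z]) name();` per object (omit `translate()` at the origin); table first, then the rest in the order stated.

table();
translate([-545, 162, 0]) stool();
translate([1067, 162, 0]) stool();
translate([208, 91, 776]) chair();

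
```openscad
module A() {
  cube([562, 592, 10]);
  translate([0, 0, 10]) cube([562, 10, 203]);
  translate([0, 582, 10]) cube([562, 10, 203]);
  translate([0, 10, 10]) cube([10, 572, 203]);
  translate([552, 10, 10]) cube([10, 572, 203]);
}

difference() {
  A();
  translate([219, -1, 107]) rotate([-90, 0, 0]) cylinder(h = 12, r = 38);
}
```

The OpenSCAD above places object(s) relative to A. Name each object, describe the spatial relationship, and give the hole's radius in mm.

A is an open box. The open box has a circular hole through its front wall. The hole's radius is 38 mm.

The subtracted cylinder has r = 38 mm.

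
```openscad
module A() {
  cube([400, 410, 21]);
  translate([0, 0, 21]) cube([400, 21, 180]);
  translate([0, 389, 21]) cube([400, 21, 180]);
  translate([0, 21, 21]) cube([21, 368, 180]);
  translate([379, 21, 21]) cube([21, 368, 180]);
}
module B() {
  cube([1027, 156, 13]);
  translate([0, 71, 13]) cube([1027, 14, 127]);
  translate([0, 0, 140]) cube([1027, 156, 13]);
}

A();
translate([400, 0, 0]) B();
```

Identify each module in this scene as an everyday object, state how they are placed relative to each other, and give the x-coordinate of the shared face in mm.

The open box's +x face and the I-beam's −x face are both at x = 400 mm.

A is an open box. B is an I-beam. The I-beam is against the open box's +x side, with their −y faces flush. The x-coordinate of the shared face is 400 mm.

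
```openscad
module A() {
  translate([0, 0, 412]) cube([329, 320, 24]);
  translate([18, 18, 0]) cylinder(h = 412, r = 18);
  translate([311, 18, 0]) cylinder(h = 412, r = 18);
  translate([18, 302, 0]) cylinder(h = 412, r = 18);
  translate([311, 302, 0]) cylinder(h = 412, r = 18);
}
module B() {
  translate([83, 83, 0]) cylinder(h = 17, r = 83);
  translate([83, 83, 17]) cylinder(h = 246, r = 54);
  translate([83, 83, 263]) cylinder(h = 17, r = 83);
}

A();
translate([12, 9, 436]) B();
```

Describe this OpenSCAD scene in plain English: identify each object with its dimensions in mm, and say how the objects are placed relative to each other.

A is a simple wooden stool: a rectangular seat 329 mm (x) by 320 mm (y), 24 mm thick, top face at z = 436 mm, on four round legs, each 36 mm in diameter. The legs rest on z = 0, each leg's axis is inset half a diameter from the nearest pair of seat edges (so the leg's bounding box is flush with the corner).

B is a spool: two coaxial disc flanges of radius 83 mm and thickness 17 mm, joined by a core cylinder of radius 54 mm and height 246 mm. The lower flange rests on z = 0 and the three cylinders share a vertical axis.

The spool is on top of the stool.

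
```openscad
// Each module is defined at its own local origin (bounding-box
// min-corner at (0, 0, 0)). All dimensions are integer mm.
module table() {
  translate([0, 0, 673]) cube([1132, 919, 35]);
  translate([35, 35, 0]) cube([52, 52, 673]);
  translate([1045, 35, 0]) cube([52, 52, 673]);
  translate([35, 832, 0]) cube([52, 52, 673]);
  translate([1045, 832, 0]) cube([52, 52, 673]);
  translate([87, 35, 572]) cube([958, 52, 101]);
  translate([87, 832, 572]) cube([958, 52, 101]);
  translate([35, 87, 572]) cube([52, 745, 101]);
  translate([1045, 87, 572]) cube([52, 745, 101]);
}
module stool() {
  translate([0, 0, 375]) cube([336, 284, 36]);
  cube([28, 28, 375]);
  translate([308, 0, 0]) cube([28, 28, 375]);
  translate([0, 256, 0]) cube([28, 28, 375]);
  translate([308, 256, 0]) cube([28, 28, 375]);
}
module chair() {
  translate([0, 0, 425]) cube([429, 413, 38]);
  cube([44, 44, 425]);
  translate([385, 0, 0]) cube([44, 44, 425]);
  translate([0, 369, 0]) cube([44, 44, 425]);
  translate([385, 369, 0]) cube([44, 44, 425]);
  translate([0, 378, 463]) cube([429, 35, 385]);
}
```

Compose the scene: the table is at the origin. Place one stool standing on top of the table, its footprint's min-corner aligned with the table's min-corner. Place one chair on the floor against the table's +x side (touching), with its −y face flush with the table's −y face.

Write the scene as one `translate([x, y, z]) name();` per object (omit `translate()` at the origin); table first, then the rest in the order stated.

table();
translate([0, 0, 708]) stool();
translate([1132, 0, 0]) chair();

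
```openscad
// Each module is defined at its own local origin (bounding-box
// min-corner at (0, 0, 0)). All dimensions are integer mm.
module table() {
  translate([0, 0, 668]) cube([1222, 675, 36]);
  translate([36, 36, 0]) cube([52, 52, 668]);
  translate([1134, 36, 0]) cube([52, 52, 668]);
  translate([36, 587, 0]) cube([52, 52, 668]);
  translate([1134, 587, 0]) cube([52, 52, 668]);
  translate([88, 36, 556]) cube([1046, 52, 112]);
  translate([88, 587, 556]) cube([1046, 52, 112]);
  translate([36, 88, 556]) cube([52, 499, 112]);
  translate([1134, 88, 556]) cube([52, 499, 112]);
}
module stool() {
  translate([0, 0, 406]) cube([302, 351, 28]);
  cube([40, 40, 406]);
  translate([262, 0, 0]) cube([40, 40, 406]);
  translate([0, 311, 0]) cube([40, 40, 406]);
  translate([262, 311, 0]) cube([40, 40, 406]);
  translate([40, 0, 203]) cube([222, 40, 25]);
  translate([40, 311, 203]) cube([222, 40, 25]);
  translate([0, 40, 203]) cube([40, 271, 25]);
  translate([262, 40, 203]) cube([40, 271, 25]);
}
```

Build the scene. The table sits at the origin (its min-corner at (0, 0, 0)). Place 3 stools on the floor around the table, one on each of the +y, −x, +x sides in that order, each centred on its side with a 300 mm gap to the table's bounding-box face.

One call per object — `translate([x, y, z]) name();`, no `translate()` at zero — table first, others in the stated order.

table();
translate([460, 975, 0]) stool();
translate([-602, 162, 0]) stool();
translate([1522, 162, 0]) stool();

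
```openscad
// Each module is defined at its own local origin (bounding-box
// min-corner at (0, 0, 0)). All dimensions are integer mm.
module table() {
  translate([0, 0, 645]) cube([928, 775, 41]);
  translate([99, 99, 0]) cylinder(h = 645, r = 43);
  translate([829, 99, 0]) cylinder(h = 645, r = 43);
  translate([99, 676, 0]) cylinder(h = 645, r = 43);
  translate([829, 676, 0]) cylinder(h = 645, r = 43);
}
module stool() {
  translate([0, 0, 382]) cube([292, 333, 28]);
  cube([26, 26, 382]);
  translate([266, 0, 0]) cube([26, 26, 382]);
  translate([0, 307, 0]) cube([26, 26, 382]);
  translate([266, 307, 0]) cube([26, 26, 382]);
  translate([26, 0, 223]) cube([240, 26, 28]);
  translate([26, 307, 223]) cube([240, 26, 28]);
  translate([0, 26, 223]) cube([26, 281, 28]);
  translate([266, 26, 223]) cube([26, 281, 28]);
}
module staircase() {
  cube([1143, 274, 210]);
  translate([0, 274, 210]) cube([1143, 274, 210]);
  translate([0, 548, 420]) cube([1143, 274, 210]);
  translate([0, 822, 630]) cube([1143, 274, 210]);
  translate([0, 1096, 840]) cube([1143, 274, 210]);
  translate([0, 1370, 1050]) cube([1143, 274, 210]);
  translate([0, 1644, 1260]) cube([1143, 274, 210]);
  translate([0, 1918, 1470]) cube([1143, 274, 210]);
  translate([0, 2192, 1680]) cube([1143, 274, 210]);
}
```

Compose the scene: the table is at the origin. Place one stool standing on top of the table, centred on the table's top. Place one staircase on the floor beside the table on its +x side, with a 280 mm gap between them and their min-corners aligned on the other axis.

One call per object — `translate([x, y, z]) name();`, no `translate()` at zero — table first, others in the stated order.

table();
translate([318, 221, 686]) stool();
translate([1208, 0, 0]) staircase();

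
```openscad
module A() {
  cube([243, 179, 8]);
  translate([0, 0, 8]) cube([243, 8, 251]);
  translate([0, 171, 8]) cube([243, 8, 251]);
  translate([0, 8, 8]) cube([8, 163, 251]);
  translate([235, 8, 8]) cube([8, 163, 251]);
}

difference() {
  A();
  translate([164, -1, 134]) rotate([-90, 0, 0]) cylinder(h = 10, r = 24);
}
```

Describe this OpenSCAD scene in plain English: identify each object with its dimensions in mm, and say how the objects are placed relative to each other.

A is an open-topped rectangular box: outside dimensions 243×179×259 mm, with a uniform wall and base thickness of 8 mm. The base is a full 243×179 slab on the floor; four walls sit on top of the base. The front and back walls (the −y and +y sides) span the full width; the two side walls fit between them.

The open box has a circular hole of radius 24 mm through its front wall, centred at (x = 164, z = 134).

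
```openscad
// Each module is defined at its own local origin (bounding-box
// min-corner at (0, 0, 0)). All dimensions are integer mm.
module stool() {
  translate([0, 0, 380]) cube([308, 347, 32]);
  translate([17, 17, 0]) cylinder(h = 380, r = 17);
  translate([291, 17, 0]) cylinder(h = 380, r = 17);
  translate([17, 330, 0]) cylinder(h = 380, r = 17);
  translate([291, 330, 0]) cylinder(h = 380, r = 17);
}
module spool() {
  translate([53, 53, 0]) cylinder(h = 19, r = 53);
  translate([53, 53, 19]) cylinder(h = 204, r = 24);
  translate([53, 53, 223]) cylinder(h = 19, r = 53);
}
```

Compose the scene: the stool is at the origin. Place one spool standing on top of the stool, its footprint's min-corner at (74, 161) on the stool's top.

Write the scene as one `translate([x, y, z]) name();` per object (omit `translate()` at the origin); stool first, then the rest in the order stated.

stool();
translate([74, 161, 412]) spool();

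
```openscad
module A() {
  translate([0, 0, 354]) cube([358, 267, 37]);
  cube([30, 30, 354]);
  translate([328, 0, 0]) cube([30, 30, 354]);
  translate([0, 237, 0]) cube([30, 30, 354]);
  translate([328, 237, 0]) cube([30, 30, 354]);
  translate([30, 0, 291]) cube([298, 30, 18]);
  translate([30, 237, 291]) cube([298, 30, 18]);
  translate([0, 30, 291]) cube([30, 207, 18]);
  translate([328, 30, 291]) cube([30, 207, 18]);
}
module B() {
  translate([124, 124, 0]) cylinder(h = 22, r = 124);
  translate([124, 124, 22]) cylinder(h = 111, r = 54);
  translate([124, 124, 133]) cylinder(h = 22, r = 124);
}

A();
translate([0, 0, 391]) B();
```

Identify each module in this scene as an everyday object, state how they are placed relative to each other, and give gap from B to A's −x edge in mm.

A is a stool. B is a spool. The spool is on top of the stool. The gap from the spool to the stool's −x edge is 0 mm.

The spool's min-x is at 0; the stool's min-x is 0; gap = 0 mm.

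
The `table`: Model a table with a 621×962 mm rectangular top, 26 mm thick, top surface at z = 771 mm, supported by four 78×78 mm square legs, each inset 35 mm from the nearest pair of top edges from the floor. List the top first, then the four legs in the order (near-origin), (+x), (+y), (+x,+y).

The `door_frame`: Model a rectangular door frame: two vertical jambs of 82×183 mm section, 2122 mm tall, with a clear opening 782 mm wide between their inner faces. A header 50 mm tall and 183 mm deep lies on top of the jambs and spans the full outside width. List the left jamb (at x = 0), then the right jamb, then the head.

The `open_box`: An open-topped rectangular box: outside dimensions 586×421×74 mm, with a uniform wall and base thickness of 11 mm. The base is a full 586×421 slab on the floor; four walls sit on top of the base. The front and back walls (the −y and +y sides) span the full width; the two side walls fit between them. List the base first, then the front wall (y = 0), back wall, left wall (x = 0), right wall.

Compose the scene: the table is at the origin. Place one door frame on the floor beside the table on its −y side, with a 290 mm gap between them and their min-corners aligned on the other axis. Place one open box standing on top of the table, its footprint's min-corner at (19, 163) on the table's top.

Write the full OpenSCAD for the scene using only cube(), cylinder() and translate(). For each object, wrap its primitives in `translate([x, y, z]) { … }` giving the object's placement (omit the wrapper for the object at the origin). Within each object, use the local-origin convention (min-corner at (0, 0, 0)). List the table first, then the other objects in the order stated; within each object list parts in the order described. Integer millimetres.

translate([0, 0, 745]) cube([621, 962, 26]);
translate([35, 35, 0]) cube([78, 78, 745]);
translate([508, 35, 0]) cube([78, 78, 745]);
translate([35, 849, 0]) cube([78, 78, 745]);
translate([508, 849, 0]) cube([78, 78, 745]);
translate([0, -473, 0]) {
  cube([82, 183, 2122]);
  translate([864, 0, 0]) cube([82, 183, 2122]);
  translate([0, 0, 2122]) cube([946, 183, 50]);
}
translate([19, 163, 771]) {
  cube([586, 421, 11]);
  translate([0, 0, 11]) cube([586, 11, 63]);
  translate([0, 410, 11]) cube([586, 11, 63]);
  translate([0, 11, 11]) cube([11, 399, 63]);
  translate([575, 11, 11]) cube([11, 399, 63]);
}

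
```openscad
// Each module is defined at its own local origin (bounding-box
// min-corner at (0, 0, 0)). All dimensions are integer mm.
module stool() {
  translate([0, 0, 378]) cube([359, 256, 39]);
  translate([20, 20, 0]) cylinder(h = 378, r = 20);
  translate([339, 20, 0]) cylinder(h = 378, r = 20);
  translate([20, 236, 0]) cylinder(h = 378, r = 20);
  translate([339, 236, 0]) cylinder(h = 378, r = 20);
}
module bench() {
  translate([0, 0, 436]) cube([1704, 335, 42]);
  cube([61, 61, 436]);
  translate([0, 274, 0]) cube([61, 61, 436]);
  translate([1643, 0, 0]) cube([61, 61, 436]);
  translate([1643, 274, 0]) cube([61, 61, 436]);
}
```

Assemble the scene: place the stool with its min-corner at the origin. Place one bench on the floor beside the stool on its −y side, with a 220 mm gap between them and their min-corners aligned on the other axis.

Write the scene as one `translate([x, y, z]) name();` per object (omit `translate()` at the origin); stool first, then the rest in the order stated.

stool();
translate([0, -555, 0]) bench();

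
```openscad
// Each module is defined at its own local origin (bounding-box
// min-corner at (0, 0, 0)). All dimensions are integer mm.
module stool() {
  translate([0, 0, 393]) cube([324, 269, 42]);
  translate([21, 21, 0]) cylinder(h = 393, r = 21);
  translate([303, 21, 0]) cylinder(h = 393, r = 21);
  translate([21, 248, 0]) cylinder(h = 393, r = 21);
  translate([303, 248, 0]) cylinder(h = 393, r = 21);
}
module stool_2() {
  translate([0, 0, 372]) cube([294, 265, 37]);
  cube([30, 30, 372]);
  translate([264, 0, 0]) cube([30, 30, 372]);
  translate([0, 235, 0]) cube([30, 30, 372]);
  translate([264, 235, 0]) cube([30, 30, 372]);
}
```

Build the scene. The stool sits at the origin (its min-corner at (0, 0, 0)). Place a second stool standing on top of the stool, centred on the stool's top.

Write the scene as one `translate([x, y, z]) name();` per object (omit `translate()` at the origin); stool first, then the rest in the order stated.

stool();
translate([15, 2, 435]) stool_2();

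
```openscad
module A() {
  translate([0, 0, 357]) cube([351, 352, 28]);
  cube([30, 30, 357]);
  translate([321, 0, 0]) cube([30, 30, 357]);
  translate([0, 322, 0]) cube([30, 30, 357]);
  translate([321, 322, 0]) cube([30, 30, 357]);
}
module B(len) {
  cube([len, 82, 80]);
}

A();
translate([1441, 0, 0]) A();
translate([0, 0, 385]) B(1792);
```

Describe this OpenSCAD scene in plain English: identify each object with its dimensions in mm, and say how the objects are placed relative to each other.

A is a four-legged stool. The seat is 351×352 mm, 28 mm thick, top at z = 385 mm. It stands on four square legs, each 30×30 mm in cross-section, from z = 0 to the seat underside, each flush with a corner of the seat.

B is a rectangular beam 1792 mm long (x), 82 mm deep (y), 80 mm thick (z).

The beam spans the tops of two stools placed 1090 mm apart, resting at z = 385 mm.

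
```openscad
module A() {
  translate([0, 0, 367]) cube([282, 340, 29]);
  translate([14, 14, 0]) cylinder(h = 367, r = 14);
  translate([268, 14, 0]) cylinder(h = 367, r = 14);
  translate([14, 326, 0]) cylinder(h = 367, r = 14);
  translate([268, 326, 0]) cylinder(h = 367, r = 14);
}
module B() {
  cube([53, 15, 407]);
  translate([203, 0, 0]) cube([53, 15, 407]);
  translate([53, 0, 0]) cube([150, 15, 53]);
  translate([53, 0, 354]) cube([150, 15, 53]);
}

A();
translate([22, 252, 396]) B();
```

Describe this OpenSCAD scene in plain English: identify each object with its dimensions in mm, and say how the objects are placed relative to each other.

A is a four-legged stool. The seat is a 282×340×29 mm slab whose top surface is at z = 396 mm; four round legs, each 28 mm in diameter, run from the floor (z = 0) to the underside of the seat, each leg's axis is inset half a diameter from the nearest pair of seat edges (so the leg's bounding box is flush with the corner).

B is a picture frame with a 150×301 mm rectangular opening (x by z) and a uniform 53 mm border on every side. Frame depth is 15 mm along y. It is built from two vertical stiles running the full outside height and two horizontal rails spanning the gap between the stiles.

The picture frame is on top of the stool.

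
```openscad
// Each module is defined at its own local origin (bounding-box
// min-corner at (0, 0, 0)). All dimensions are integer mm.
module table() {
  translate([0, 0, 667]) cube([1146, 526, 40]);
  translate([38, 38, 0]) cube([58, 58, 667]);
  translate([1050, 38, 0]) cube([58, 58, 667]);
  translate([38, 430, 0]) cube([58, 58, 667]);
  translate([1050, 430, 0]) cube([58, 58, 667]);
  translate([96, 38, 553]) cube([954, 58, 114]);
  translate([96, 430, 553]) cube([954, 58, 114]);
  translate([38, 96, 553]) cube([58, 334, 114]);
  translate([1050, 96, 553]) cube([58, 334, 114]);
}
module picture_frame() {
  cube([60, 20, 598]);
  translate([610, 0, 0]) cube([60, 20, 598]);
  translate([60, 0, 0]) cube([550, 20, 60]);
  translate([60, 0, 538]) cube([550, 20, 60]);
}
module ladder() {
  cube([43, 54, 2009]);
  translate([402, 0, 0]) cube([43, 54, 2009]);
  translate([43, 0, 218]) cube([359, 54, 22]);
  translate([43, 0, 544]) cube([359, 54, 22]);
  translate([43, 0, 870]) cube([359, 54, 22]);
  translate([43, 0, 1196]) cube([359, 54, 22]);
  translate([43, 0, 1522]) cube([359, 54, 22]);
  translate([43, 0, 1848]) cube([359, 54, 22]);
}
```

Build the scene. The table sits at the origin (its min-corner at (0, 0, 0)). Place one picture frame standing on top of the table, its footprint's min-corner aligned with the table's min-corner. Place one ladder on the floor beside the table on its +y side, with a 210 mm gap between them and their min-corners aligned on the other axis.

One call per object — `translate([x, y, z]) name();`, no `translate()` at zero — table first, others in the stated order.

table();
translate([0, 0, 707]) picture_frame();
translate([0, 736, 0]) ladder();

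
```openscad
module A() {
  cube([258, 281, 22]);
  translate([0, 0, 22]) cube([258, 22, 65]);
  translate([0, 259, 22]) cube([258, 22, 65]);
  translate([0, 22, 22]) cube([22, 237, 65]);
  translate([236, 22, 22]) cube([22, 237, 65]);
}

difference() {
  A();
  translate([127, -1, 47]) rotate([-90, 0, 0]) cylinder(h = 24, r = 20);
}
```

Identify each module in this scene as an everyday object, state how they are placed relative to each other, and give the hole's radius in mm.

The subtracted cylinder has r = 20 mm.

A is an open box. The open box has a circular hole through its front wall. The hole's radius is 20 mm.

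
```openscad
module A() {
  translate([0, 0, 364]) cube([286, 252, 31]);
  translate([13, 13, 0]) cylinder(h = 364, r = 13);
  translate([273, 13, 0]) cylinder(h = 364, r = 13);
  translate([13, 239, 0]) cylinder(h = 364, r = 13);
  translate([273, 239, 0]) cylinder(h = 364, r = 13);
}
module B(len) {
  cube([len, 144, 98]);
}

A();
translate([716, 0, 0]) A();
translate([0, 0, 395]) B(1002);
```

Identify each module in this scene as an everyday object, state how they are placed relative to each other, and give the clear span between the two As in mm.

Second stool starts at x = 716; first ends at x = 286; clear span = 716 − 286 = 430 mm.

A is a stool. B is a beam. A beam spans the tops of two stools. The clear span between the two stools is 430 mm.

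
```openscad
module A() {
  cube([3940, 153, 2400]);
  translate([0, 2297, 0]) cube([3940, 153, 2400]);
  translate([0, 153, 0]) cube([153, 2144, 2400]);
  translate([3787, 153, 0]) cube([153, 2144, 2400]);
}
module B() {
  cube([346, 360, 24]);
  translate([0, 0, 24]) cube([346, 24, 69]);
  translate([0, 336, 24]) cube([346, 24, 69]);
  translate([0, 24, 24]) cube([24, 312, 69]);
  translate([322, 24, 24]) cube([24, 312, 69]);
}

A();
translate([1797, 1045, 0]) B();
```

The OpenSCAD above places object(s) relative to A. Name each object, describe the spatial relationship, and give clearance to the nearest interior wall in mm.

Clearances: x = 1644, y = 892; minimum 892 mm.

A is a house frame. B is an open box. The open box sits inside the house frame, centred. The clearance to the nearest interior wall is 892 mm.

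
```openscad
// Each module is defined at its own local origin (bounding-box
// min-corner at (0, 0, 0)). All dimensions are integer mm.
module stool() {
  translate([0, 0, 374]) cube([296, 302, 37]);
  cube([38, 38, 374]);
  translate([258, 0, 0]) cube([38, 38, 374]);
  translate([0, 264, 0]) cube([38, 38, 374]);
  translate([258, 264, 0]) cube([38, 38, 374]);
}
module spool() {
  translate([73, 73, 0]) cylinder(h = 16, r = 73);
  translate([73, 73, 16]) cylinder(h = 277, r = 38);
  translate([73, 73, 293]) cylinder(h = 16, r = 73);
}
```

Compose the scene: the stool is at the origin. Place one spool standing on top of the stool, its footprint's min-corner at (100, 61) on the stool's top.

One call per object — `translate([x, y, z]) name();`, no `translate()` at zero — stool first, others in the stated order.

stool();
translate([100, 61, 411]) spool();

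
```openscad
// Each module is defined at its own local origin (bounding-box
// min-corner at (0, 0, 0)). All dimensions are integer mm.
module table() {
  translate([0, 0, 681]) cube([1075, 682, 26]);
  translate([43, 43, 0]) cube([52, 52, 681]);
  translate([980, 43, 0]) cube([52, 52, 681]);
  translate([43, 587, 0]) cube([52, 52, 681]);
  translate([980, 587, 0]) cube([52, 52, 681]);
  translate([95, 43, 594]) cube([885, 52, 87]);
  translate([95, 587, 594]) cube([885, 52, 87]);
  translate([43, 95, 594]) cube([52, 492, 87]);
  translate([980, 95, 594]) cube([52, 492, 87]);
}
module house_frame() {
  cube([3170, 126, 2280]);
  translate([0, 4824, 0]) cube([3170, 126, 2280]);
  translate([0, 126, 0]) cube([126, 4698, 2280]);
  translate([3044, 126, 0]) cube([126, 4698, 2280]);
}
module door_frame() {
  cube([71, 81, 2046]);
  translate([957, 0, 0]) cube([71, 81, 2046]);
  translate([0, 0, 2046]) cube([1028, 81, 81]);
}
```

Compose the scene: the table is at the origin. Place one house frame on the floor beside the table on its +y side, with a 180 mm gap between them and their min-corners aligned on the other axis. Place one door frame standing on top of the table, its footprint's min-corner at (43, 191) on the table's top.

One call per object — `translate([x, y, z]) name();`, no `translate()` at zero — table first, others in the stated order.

table();
translate([0, 862, 0]) house_frame();
translate([43, 191, 707]) door_frame();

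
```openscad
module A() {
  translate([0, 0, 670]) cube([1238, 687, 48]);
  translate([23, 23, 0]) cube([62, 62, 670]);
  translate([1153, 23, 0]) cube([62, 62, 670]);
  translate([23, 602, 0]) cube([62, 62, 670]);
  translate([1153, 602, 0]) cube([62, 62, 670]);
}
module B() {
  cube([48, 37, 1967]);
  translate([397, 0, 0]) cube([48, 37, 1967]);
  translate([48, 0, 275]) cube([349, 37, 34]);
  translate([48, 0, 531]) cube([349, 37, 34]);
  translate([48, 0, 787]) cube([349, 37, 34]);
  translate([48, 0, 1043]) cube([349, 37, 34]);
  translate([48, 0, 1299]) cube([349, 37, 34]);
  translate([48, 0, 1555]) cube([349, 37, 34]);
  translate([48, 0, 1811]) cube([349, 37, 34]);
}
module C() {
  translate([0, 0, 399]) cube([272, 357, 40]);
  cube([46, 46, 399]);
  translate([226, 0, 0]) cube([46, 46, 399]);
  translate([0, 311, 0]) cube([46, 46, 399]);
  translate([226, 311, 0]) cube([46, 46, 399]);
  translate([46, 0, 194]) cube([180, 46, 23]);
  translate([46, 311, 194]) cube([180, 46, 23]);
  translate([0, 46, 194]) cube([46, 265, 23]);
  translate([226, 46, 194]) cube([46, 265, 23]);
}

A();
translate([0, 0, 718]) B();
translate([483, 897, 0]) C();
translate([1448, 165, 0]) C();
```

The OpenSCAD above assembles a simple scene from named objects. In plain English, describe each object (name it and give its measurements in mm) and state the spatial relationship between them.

A is a table: top 1238 mm (x) × 687 mm (y), 48 mm thick, upper face at z = 718 mm, on four 62×62 mm square legs, each inset 23 mm from the nearest pair of top edges, running from z = 0 to the bottom of the top.

B is a wooden ladder with two side rails of 48×37 mm section and 1967 mm height, set 445 mm apart overall. Between them run 7 rectangular rungs (37 mm deep, 34 mm thick), front faces flush with the rails' −y face. The bottom of the first rung is 275 mm above the floor and each subsequent rung is 256 mm higher than the one below.

C is a simple wooden stool: a rectangular seat 272 mm (x) by 357 mm (y), 40 mm thick, top face at z = 439 mm, on four square legs, each 46×46 mm in cross-section. The legs rest on z = 0, each flush with a corner of the seat. Four stretchers, 46 mm wide and 23 mm tall, connect adjacent legs with their undersides at z = 194 mm, each running between the inner faces of the legs it joins and aligned with the legs' outer faces on the other axis.

The ladder is on top of the table. Two stools sit around the table at the +y, +x sides.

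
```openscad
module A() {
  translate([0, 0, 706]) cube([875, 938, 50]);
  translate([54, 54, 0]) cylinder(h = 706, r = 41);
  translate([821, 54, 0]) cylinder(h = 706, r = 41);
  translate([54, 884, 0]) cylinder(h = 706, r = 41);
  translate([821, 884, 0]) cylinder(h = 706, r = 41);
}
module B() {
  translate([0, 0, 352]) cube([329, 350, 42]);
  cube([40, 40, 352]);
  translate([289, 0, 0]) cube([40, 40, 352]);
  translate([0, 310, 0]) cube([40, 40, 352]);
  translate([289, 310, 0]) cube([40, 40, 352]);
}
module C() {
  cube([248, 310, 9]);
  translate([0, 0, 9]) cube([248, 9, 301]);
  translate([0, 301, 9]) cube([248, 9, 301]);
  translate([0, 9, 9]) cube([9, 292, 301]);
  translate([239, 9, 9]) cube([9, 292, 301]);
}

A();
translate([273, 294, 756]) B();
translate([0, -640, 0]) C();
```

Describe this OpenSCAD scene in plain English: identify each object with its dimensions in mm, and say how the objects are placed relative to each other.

A is a table with a 875×938 mm rectangular top, 50 mm thick, top surface at z = 756 mm, supported by four round legs of 82 mm diameter, each leg's bounding box inset 13 mm from the nearest pair of top edges, running from the floor.

B is a four-legged stool. The seat is a 329×350×42 mm slab whose top surface is at z = 394 mm; four square legs, each 40×40 mm in cross-section, run from the floor (z = 0) to the underside of the seat, each flush with a corner of the seat.

C is an open-topped rectangular box: outside dimensions 248×310×310 mm, with a uniform wall and base thickness of 9 mm. The base is a full 248×310 slab on the floor; four walls sit on top of the base. The front and back walls (the −y and +y sides) span the full width; the two side walls fit between them.

The stool is on top of the table, centred. The open box is on the floor beside the table on its −y side.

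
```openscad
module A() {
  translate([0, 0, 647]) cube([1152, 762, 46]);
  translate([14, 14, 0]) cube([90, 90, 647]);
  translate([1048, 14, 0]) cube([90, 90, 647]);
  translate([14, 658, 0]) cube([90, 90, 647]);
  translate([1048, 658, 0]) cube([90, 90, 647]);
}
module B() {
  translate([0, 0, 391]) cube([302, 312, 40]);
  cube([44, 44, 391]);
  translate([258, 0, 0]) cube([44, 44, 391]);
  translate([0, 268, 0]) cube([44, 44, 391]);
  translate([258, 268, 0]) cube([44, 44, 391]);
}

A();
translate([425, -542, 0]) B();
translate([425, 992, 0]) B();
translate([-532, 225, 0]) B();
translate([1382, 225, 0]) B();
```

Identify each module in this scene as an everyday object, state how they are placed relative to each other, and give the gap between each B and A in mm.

Each stool's nearest face is 230 mm from the table's bounding box.

A is a table. B is a stool. Four stools sit around the table at the −y, +y, −x, +x sides. The gap between each stool and the table is 230 mm.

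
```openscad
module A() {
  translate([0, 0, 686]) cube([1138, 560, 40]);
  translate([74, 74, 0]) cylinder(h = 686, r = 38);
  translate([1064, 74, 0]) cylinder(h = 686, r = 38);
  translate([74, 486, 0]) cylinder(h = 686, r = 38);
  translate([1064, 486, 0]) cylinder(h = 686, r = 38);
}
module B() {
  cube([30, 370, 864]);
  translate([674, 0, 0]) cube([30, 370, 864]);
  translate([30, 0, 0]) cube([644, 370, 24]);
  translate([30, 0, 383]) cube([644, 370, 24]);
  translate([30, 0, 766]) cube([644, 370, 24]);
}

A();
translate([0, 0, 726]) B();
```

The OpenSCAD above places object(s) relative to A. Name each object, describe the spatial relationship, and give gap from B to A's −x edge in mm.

A is a table. B is a bookshelf. The bookshelf is on top of the table. The gap from the bookshelf to the table's −x edge is 0 mm.

The bookshelf's min-x is at 0; the table's min-x is 0; gap = 0 mm.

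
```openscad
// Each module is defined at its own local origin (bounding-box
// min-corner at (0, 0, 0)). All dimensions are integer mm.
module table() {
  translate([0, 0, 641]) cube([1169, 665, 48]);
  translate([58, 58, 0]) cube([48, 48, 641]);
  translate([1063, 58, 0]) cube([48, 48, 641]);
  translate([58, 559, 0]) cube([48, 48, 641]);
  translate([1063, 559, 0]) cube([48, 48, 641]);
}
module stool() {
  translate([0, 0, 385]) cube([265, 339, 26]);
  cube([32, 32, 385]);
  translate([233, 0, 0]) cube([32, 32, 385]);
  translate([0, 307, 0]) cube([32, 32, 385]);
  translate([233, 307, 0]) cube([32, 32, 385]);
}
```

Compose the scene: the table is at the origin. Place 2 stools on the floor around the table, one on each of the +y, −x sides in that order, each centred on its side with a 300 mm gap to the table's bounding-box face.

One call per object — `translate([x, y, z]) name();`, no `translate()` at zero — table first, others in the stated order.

table();
translate([452, 965, 0]) stool();
translate([-565, 163, 0]) stool();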